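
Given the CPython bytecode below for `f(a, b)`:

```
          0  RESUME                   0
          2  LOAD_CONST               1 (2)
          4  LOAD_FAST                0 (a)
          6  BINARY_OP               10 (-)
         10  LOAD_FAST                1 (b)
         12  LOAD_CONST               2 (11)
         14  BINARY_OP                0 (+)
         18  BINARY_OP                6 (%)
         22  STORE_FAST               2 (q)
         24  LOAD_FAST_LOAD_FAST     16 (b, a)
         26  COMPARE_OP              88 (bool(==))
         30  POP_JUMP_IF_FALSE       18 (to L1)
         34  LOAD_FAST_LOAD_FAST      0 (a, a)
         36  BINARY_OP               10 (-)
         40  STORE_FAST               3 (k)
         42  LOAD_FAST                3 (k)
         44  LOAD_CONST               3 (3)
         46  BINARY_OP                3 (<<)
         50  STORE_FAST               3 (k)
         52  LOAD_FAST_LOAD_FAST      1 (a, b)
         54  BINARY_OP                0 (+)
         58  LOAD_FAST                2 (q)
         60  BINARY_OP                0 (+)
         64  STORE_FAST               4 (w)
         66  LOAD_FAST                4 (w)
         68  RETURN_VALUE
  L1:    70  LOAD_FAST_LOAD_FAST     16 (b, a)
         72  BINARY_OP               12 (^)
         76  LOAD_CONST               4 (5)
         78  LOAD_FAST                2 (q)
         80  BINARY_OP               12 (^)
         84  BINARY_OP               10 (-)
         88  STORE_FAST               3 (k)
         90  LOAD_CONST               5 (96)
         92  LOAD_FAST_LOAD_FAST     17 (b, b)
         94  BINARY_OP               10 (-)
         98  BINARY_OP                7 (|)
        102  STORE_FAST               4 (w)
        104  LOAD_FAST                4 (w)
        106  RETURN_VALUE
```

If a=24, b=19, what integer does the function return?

LOAD_CONST → push 2. Stack: [2]
LOAD_FAST a → push 24. Stack: [2, 24]
BINARY_OP - → 2 - 24 = -22. Stack: [-22]
LOAD_FAST b → push 19. Stack: [-22, 19]
LOAD_CONST → push 11. Stack: [-22, 19, 11]
BINARY_OP + → 19 + 11 = 30. Stack: [-22, 30]
BINARY_OP % → -22 % 30 = 8. Stack: [8]
STORE_FAST q → q=8. Stack: []
LOAD_FAST_LOAD_FAST b,a → push 19,24. Stack: [19, 24]
COMPARE_OP bool(==) → 19 vs 24 = False. Stack: [False]
POP_JUMP_IF_FALSE → pop False; jump. Stack: []
LOAD_FAST_LOAD_FAST b,a → push 19,24. Stack: [19, 24]
BINARY_OP ^ → 19 ^ 24 = 11. Stack: [11]
LOAD_CONST → push 5. Stack: [11, 5]
LOAD_FAST q → push 8. Stack: [11, 5, 8]
BINARY_OP ^ → 5 ^ 8 = 13. Stack: [11, 13]
BINARY_OP - → 11 - 13 = -2. Stack: [-2]
STORE_FAST k → k=-2. Stack: []
LOAD_CONST → push 96. Stack: [96]
LOAD_FAST_LOAD_FAST b,b → push 19,19. Stack: [96, 19, 19]
BINARY_OP - → 19 - 19 = 0. Stack: [96, 0]
BINARY_OP | → 96 | 0 = 96. Stack: [96]
STORE_FAST w → w=96. Stack: []
LOAD_FAST w → push 96. Stack: [96]
RETURN_VALUE → return 96.

96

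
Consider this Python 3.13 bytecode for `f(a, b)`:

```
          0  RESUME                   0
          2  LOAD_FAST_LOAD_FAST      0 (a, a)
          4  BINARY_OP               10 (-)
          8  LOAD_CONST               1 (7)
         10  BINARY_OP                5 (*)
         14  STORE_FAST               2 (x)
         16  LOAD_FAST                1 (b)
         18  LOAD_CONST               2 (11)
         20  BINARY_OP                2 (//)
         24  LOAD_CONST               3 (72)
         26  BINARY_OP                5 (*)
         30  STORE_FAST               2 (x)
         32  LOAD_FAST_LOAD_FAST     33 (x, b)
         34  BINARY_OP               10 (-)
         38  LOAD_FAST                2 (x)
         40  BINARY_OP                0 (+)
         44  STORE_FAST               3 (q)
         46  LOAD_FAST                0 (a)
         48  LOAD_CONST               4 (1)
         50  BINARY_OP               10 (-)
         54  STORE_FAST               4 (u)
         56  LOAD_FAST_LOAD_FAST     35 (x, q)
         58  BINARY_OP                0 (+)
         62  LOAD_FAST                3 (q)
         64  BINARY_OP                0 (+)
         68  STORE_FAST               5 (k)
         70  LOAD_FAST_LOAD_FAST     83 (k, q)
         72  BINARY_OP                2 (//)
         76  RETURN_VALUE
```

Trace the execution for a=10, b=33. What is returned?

2

LOAD_FAST_LOAD_FAST a,a → push 10,10. Stack: [10, 10]
BINARY_OP - → 10 - 10 = 0. Stack: [0]
LOAD_CONST → push 7. Stack: [0, 7]
BINARY_OP * → 0 * 7 = 0. Stack: [0]
STORE_FAST x → x=0. Stack: []
LOAD_FAST b → push 33. Stack: [33]
LOAD_CONST → push 11. Stack: [33, 11]
BINARY_OP // → 33 // 11 = 3. Stack: [3]
LOAD_CONST → push 72. Stack: [3, 72]
BINARY_OP * → 3 * 72 = 216. Stack: [216]
STORE_FAST x → x=216. Stack: []
LOAD_FAST_LOAD_FAST x,b → push 216,33. Stack: [216, 33]
BINARY_OP - → 216 - 33 = 183. Stack: [183]
LOAD_FAST x → push 216. Stack: [183, 216]
BINARY_OP + → 183 + 216 = 399. Stack: [399]
STORE_FAST q → q=399. Stack: []
LOAD_FAST a → push 10. Stack: [10]
LOAD_CONST → push 1. Stack: [10, 1]
BINARY_OP - → 10 - 1 = 9. Stack: [9]
STORE_FAST u → u=9. Stack: []
LOAD_FAST_LOAD_FAST x,q → push 216,399. Stack: [216, 399]
BINARY_OP + → 216 + 399 = 615. Stack: [615]
LOAD_FAST q → push 399. Stack: [615, 399]
BINARY_OP + → 615 + 399 = 1014. Stack: [1014]
STORE_FAST k → k=1014. Stack: []
LOAD_FAST_LOAD_FAST k,q → push 1014,399. Stack: [1014, 399]
BINARY_OP // → 1014 // 399 = 2. Stack: [2]
RETURN_VALUE → return 2.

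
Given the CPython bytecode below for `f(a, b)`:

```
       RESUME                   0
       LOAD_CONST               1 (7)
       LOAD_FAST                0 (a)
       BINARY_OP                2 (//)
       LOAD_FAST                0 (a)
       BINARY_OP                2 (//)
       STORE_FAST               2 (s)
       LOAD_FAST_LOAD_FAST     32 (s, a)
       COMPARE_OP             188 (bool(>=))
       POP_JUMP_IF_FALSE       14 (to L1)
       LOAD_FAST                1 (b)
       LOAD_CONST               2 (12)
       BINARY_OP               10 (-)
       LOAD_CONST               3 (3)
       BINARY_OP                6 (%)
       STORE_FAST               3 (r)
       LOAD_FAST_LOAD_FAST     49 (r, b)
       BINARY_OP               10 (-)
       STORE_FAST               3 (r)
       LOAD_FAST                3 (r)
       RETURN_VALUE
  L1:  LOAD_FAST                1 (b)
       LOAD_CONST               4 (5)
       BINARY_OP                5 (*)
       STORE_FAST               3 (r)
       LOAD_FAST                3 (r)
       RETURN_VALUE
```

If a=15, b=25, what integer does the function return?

LOAD_CONST → push 7. Stack: [7]
LOAD_FAST a → push 15. Stack: [7, 15]
BINARY_OP // → 7 // 15 = 0. Stack: [0]
LOAD_FAST a → push 15. Stack: [0, 15]
BINARY_OP // → 0 // 15 = 0. Stack: [0]
STORE_FAST s → s=0. Stack: []
LOAD_FAST_LOAD_FAST s,a → push 0,15. Stack: [0, 15]
COMPARE_OP bool(>=) → 0 vs 15 = False. Stack: [False]
POP_JUMP_IF_FALSE → pop False; jump. Stack: []
LOAD_FAST b → push 25. Stack: [25]
LOAD_CONST → push 5. Stack: [25, 5]
BINARY_OP * → 25 * 5 = 125. Stack: [125]
STORE_FAST r → r=125. Stack: []
LOAD_FAST r → push 125. Stack: [125]
RETURN_VALUE → return 125.

125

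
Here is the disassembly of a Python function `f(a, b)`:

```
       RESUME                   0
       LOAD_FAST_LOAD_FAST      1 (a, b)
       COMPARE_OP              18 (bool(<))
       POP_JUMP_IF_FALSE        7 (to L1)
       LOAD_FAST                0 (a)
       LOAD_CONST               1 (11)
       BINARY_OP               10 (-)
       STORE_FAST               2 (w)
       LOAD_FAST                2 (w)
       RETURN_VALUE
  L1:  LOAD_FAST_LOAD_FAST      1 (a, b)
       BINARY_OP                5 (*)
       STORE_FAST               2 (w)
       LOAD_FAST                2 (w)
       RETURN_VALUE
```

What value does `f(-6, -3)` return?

-17

LOAD_FAST_LOAD_FAST a,b → push -6,-3. Stack: [-6, -3]
COMPARE_OP bool(<) → -6 vs -3 = True. Stack: [True]
POP_JUMP_IF_FALSE → pop True; no jump. Stack: []
LOAD_FAST a → push -6. Stack: [-6]
LOAD_CONST → push 11. Stack: [-6, 11]
BINARY_OP - → -6 - 11 = -17. Stack: [-17]
STORE_FAST w → w=-17. Stack: []
LOAD_FAST w → push -17. Stack: [-17]
RETURN_VALUE → return -17.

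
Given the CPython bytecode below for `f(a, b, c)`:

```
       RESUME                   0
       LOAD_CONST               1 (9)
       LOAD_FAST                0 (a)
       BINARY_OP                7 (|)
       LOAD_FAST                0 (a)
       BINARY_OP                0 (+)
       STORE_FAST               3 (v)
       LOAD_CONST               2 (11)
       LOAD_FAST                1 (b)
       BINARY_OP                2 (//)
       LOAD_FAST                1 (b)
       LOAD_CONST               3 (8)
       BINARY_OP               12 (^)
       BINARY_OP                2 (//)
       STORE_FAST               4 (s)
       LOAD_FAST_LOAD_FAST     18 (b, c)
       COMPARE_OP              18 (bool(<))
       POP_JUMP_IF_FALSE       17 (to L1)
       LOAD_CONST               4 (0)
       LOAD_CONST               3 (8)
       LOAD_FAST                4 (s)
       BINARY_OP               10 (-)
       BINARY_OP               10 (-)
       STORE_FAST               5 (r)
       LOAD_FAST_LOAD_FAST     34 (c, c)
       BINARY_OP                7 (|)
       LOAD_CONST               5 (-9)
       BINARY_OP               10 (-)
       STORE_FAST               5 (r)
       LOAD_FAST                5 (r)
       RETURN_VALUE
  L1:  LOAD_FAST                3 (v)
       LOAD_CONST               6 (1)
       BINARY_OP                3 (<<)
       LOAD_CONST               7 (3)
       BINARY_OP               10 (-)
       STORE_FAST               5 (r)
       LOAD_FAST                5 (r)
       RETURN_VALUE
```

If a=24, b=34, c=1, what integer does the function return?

LOAD_CONST → push 9. Stack: [9]
LOAD_FAST a → push 24. Stack: [9, 24]
BINARY_OP | → 9 | 24 = 25. Stack: [25]
LOAD_FAST a → push 24. Stack: [25, 24]
BINARY_OP + → 25 + 24 = 49. Stack: [49]
STORE_FAST v → v=49. Stack: []
LOAD_CONST → push 11. Stack: [11]
LOAD_FAST b → push 34. Stack: [11, 34]
BINARY_OP // → 11 // 34 = 0. Stack: [0]
LOAD_FAST b → push 34. Stack: [0, 34]
LOAD_CONST → push 8. Stack: [0, 34, 8]
BINARY_OP ^ → 34 ^ 8 = 42. Stack: [0, 42]
BINARY_OP // → 0 // 42 = 0. Stack: [0]
STORE_FAST s → s=0. Stack: []
LOAD_FAST_LOAD_FAST b,c → push 34,1. Stack: [34, 1]
COMPARE_OP bool(<) → 34 vs 1 = False. Stack: [False]
POP_JUMP_IF_FALSE → pop False; jump. Stack: []
LOAD_FAST v → push 49. Stack: [49]
LOAD_CONST → push 1. Stack: [49, 1]
BINARY_OP << → 49 << 1 = 98. Stack: [98]
LOAD_CONST → push 3. Stack: [98, 3]
BINARY_OP - → 98 - 3 = 95. Stack: [95]
STORE_FAST r → r=95. Stack: []
LOAD_FAST r → push 95. Stack: [95]
RETURN_VALUE → return 95.

95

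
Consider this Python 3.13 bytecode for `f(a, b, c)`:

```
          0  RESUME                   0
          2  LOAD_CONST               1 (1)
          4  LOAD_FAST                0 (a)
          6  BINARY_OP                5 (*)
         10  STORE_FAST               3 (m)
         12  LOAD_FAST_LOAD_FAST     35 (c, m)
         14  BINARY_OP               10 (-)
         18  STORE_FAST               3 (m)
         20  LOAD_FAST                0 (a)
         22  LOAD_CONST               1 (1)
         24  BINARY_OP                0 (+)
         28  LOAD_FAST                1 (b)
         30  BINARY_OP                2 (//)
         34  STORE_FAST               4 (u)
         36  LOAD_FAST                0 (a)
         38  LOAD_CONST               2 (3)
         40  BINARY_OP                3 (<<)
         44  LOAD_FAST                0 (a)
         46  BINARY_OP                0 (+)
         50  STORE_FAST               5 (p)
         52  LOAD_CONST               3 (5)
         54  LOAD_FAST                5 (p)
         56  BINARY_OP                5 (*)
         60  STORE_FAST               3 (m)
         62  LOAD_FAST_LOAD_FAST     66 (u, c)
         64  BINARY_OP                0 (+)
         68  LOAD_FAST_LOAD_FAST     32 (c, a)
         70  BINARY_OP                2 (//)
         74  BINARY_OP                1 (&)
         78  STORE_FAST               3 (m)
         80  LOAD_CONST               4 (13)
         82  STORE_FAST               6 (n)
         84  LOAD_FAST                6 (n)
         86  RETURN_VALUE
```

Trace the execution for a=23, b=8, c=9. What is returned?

LOAD_CONST → push 1. Stack: [1]
LOAD_FAST a → push 23. Stack: [1, 23]
BINARY_OP * → 1 * 23 = 23. Stack: [23]
STORE_FAST m → m=23. Stack: []
LOAD_FAST_LOAD_FAST c,m → push 9,23. Stack: [9, 23]
BINARY_OP - → 9 - 23 = -14. Stack: [-14]
STORE_FAST m → m=-14. Stack: []
LOAD_FAST a → push 23. Stack: [23]
LOAD_CONST → push 1. Stack: [23, 1]
BINARY_OP + → 23 + 1 = 24. Stack: [24]
LOAD_FAST b → push 8. Stack: [24, 8]
BINARY_OP // → 24 // 8 = 3. Stack: [3]
STORE_FAST u → u=3. Stack: []
LOAD_FAST a → push 23. Stack: [23]
LOAD_CONST → push 3. Stack: [23, 3]
BINARY_OP << → 23 << 3 = 184. Stack: [184]
LOAD_FAST a → push 23. Stack: [184, 23]
BINARY_OP + → 184 + 23 = 207. Stack: [207]
STORE_FAST p → p=207. Stack: []
LOAD_CONST → push 5. Stack: [5]
LOAD_FAST p → push 207. Stack: [5, 207]
BINARY_OP * → 5 * 207 = 1035. Stack: [1035]
STORE_FAST m → m=1035. Stack: []
LOAD_FAST_LOAD_FAST u,c → push 3,9. Stack: [3, 9]
BINARY_OP + → 3 + 9 = 12. Stack: [12]
LOAD_FAST_LOAD_FAST c,a → push 9,23. Stack: [12, 9, 23]
BINARY_OP // → 9 // 23 = 0. Stack: [12, 0]
BINARY_OP & → 12 & 0 = 0. Stack: [0]
STORE_FAST m → m=0. Stack: []
LOAD_CONST → push 13. Stack: [13]
STORE_FAST n → n=13. Stack: []
LOAD_FAST n → push 13. Stack: [13]
RETURN_VALUE → return 13.

13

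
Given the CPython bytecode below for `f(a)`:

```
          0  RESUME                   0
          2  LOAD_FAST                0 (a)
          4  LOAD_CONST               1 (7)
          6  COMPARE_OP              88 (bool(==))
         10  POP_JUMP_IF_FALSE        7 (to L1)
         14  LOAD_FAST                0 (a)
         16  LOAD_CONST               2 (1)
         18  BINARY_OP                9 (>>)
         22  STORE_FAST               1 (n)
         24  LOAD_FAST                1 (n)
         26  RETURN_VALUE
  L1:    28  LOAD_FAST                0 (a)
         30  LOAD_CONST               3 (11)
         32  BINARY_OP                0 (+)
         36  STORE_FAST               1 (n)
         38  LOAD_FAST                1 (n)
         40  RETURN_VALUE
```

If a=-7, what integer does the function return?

LOAD_FAST a → push -7. Stack: [-7]
LOAD_CONST → push 7. Stack: [-7, 7]
COMPARE_OP bool(==) → -7 vs 7 = False. Stack: [False]
POP_JUMP_IF_FALSE → pop False; jump. Stack: []
LOAD_FAST a → push -7. Stack: [-7]
LOAD_CONST → push 11. Stack: [-7, 11]
BINARY_OP + → -7 + 11 = 4. Stack: [4]
STORE_FAST n → n=4. Stack: []
LOAD_FAST n → push 4. Stack: [4]
RETURN_VALUE → return 4.

4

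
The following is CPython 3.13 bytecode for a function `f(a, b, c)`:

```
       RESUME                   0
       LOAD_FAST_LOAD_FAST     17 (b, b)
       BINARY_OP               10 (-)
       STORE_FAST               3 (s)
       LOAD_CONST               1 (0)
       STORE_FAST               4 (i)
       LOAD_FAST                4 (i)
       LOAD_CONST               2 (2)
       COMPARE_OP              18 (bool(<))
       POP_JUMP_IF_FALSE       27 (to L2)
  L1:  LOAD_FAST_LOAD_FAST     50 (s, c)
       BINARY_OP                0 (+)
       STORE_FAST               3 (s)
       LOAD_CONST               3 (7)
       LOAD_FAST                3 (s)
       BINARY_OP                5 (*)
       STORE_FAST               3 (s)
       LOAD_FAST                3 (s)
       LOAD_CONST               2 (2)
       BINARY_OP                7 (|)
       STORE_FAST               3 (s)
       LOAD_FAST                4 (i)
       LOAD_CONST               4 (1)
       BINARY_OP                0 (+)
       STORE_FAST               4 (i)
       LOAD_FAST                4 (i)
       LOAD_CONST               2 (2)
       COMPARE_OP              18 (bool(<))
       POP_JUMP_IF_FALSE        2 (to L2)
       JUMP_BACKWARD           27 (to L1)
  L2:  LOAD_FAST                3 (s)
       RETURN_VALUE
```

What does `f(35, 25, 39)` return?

2198

LOAD_FAST_LOAD_FAST b,b → push 25,25. Stack: [25, 25]
BINARY_OP - → 25 - 25 = 0. Stack: [0]
STORE_FAST s → s=0. Stack: []
LOAD_CONST → push 0. Stack: [0]
STORE_FAST i → i=0. Stack: []
LOAD_FAST i → push 0. Stack: [0]
LOAD_CONST → push 2. Stack: [0, 2]
COMPARE_OP bool(<) → 0 vs 2 = True. Stack: [True]
POP_JUMP_IF_FALSE → pop True; no jump. Stack: []
LOAD_FAST_LOAD_FAST s,c → push 0,39. Stack: [0, 39]
BINARY_OP + → 0 + 39 = 39. Stack: [39]
STORE_FAST s → s=39. Stack: []
LOAD_CONST → push 7. Stack: [7]
LOAD_FAST s → push 39. Stack: [7, 39]
BINARY_OP * → 7 * 39 = 273. Stack: [273]
STORE_FAST s → s=273. Stack: []
LOAD_FAST s → push 273. Stack: [273]
LOAD_CONST → push 2. Stack: [273, 2]
BINARY_OP | → 273 | 2 = 275. Stack: [275]
STORE_FAST s → s=275. Stack: []
LOAD_FAST i → push 0. Stack: [0]
LOAD_CONST → push 1. Stack: [0, 1]
BINARY_OP + → 0 + 1 = 1. Stack: [1]
STORE_FAST i → i=1. Stack: []
LOAD_FAST i → push 1. Stack: [1]
LOAD_CONST → push 2. Stack: [1, 2]
COMPARE_OP bool(<) → 1 vs 2 = True. Stack: [True]
POP_JUMP_IF_FALSE → pop True; no jump. Stack: []
LOAD_FAST_LOAD_FAST s,c → push 275,39. Stack: [275, 39]
BINARY_OP + → 275 + 39 = 314. Stack: [314]
STORE_FAST s → s=314. Stack: []
LOAD_CONST → push 7. Stack: [7]
LOAD_FAST s → push 314. Stack: [7, 314]
BINARY_OP * → 7 * 314 = 2198. Stack: [2198]
STORE_FAST s → s=2198. Stack: []
LOAD_FAST s → push 2198. Stack: [2198]
LOAD_CONST → push 2. Stack: [2198, 2]
BINARY_OP | → 2198 | 2 = 2198. Stack: [2198]
STORE_FAST s → s=2198. Stack: []
LOAD_FAST i → push 1. Stack: [1]
LOAD_CONST → push 1. Stack: [1, 1]
BINARY_OP + → 1 + 1 = 2. Stack: [2]
STORE_FAST i → i=2. Stack: []
LOAD_FAST i → push 2. Stack: [2]
LOAD_CONST → push 2. Stack: [2, 2]
COMPARE_OP bool(<) → 2 vs 2 = False. Stack: [False]
POP_JUMP_IF_FALSE → pop False; jump. Stack: []
LOAD_FAST s → push 2198. Stack: [2198]
RETURN_VALUE → return 2198.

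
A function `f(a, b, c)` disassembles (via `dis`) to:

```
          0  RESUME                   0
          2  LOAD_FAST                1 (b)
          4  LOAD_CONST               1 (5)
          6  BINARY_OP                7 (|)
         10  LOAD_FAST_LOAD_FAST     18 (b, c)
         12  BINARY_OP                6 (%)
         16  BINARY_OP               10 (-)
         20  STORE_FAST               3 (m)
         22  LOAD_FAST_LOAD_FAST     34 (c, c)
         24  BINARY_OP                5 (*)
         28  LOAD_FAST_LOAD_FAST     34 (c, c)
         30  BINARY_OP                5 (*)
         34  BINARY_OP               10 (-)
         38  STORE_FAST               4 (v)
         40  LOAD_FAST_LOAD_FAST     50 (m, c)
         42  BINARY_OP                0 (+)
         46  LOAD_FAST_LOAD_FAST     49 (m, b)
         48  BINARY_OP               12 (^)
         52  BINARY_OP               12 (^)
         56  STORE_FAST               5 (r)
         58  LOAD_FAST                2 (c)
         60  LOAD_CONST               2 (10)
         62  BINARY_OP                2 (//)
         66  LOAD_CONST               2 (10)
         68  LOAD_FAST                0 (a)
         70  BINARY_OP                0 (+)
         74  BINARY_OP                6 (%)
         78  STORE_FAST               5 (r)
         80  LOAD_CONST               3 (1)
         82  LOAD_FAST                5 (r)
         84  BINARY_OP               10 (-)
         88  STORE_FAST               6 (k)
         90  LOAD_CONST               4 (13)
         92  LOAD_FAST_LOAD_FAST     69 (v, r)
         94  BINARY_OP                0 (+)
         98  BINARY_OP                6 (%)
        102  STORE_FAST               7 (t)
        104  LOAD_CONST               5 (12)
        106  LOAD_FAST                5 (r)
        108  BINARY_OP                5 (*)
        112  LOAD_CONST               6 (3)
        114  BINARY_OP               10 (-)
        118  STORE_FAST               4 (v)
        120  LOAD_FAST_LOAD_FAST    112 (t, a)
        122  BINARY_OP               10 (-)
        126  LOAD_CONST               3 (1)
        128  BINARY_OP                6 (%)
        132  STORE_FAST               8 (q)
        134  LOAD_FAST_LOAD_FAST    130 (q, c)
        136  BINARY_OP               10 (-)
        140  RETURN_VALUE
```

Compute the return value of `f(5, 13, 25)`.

-25

LOAD_FAST b → push 13. Stack: [13]
LOAD_CONST → push 5. Stack: [13, 5]
BINARY_OP | → 13 | 5 = 13. Stack: [13]
LOAD_FAST_LOAD_FAST b,c → push 13,25. Stack: [13, 13, 25]
BINARY_OP % → 13 % 25 = 13. Stack: [13, 13]
BINARY_OP - → 13 - 13 = 0. Stack: [0]
STORE_FAST m → m=0. Stack: []
LOAD_FAST_LOAD_FAST c,c → push 25,25. Stack: [25, 25]
BINARY_OP * → 25 * 25 = 625. Stack: [625]
LOAD_FAST_LOAD_FAST c,c → push 25,25. Stack: [625, 25, 25]
BINARY_OP * → 25 * 25 = 625. Stack: [625, 625]
BINARY_OP - → 625 - 625 = 0. Stack: [0]
STORE_FAST v → v=0. Stack: []
LOAD_FAST_LOAD_FAST m,c → push 0,25. Stack: [0, 25]
BINARY_OP + → 0 + 25 = 25. Stack: [25]
LOAD_FAST_LOAD_FAST m,b → push 0,13. Stack: [25, 0, 13]
BINARY_OP ^ → 0 ^ 13 = 13. Stack: [25, 13]
BINARY_OP ^ → 25 ^ 13 = 20. Stack: [20]
STORE_FAST r → r=20. Stack: []
LOAD_FAST c → push 25. Stack: [25]
LOAD_CONST → push 10. Stack: [25, 10]
BINARY_OP // → 25 // 10 = 2. Stack: [2]
LOAD_CONST → push 10. Stack: [2, 10]
LOAD_FAST a → push 5. Stack: [2, 10, 5]
BINARY_OP + → 10 + 5 = 15. Stack: [2, 15]
BINARY_OP % → 2 % 15 = 2. Stack: [2]
STORE_FAST r → r=2. Stack: []
LOAD_CONST → push 1. Stack: [1]
LOAD_FAST r → push 2. Stack: [1, 2]
BINARY_OP - → 1 - 2 = -1. Stack: [-1]
STORE_FAST k → k=-1. Stack: []
LOAD_CONST → push 13. Stack: [13]
LOAD_FAST_LOAD_FAST v,r → push 0,2. Stack: [13, 0, 2]
BINARY_OP + → 0 + 2 = 2. Stack: [13, 2]
BINARY_OP % → 13 % 2 = 1. Stack: [1]
STORE_FAST t → t=1. Stack: []
LOAD_CONST → push 12. Stack: [12]
LOAD_FAST r → push 2. Stack: [12, 2]
BINARY_OP * → 12 * 2 = 24. Stack: [24]
LOAD_CONST → push 3. Stack: [24, 3]
BINARY_OP - → 24 - 3 = 21. Stack: [21]
STORE_FAST v → v=21. Stack: []
LOAD_FAST_LOAD_FAST t,a → push 1,5. Stack: [1, 5]
BINARY_OP - → 1 - 5 = -4. Stack: [-4]
LOAD_CONST → push 1. Stack: [-4, 1]
BINARY_OP % → -4 % 1 = 0. Stack: [0]
STORE_FAST q → q=0. Stack: []
LOAD_FAST_LOAD_FAST q,c → push 0,25. Stack: [0, 25]
BINARY_OP - → 0 - 25 = -25. Stack: [-25]
RETURN_VALUE → return -25.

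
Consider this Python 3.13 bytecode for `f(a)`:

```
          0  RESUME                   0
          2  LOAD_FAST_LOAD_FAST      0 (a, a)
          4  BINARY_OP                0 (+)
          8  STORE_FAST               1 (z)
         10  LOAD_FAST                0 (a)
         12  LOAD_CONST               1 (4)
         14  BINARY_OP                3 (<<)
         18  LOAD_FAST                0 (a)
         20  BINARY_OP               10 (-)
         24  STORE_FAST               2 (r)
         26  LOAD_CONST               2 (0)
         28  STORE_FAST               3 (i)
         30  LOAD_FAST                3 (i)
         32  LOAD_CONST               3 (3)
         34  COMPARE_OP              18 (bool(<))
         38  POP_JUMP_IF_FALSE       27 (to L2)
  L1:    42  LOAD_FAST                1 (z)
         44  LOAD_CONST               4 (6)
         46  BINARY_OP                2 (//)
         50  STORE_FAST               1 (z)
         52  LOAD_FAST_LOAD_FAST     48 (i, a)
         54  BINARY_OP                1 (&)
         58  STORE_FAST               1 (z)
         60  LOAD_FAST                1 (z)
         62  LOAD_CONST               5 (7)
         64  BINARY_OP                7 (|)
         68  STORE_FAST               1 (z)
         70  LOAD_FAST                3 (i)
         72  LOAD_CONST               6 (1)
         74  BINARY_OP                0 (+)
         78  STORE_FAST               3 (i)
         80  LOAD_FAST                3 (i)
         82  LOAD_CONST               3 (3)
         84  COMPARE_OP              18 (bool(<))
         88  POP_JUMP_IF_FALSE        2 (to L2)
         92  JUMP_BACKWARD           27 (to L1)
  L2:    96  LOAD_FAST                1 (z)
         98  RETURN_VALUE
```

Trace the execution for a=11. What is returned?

LOAD_FAST_LOAD_FAST a,a → push 11,11
BINARY_OP + → 11 + 11 = 22
STORE_FAST z → z=22
LOAD_FAST a → push 11
LOAD_CONST → push 4
BINARY_OP << → 11 << 4 = 176
LOAD_FAST a → push 11
BINARY_OP - → 176 - 11 = 165
STORE_FAST r → r=165
LOAD_CONST → push 0
STORE_FAST i → i=0
LOAD_FAST i → push 0
LOAD_CONST → push 3
COMPARE_OP bool(<) → 0 vs 3 = True
POP_JUMP_IF_FALSE → pop True; no jump
LOAD_FAST z → push 22
LOAD_CONST → push 6
BINARY_OP // → 22 // 6 = 3
STORE_FAST z → z=3
LOAD_FAST_LOAD_FAST i,a → push 0,11
BINARY_OP & → 0 & 11 = 0
STORE_FAST z → z=0
LOAD_FAST z → push 0
LOAD_CONST → push 7
BINARY_OP | → 0 | 7 = 7
STORE_FAST z → z=7
LOAD_FAST i → push 0
LOAD_CONST → push 1
BINARY_OP + → 0 + 1 = 1
STORE_FAST i → i=1
LOAD_FAST i → push 1
LOAD_CONST → push 3
COMPARE_OP bool(<) → 1 vs 3 = True
POP_JUMP_IF_FALSE → pop True; no jump
LOAD_FAST z → push 7
LOAD_CONST → push 6
BINARY_OP // → 7 // 6 = 1
STORE_FAST z → z=1
LOAD_FAST_LOAD_FAST i,a → push 1,11
BINARY_OP & → 1 & 11 = 1
STORE_FAST z → z=1
LOAD_FAST z → push 1
LOAD_CONST → push 7
BINARY_OP | → 1 | 7 = 7
STORE_FAST z → z=7
LOAD_FAST i → push 1
LOAD_CONST → push 1
BINARY_OP + → 1 + 1 = 2
STORE_FAST i → i=2
LOAD_FAST i → push 2
LOAD_CONST → push 3
COMPARE_OP bool(<) → 2 vs 3 = True
POP_JUMP_IF_FALSE → pop True; no jump
LOAD_FAST z → push 7
LOAD_CONST → push 6
BINARY_OP // → 7 // 6 = 1
STORE_FAST z → z=1
LOAD_FAST_LOAD_FAST i,a → push 2,11
BINARY_OP & → 2 & 11 = 2
STORE_FAST z → z=2
LOAD_FAST z → push 2
LOAD_CONST → push 7
BINARY_OP | → 2 | 7 = 7
STORE_FAST z → z=7
LOAD_FAST i → push 2
LOAD_CONST → push 1
BINARY_OP + → 2 + 1 = 3
STORE_FAST i → i=3
LOAD_FAST i → push 3
LOAD_CONST → push 3
COMPARE_OP bool(<) → 3 vs 3 = False
POP_JUMP_IF_FALSE → pop False; jump
LOAD_FAST z → push 7
RETURN_VALUE → return 7.

7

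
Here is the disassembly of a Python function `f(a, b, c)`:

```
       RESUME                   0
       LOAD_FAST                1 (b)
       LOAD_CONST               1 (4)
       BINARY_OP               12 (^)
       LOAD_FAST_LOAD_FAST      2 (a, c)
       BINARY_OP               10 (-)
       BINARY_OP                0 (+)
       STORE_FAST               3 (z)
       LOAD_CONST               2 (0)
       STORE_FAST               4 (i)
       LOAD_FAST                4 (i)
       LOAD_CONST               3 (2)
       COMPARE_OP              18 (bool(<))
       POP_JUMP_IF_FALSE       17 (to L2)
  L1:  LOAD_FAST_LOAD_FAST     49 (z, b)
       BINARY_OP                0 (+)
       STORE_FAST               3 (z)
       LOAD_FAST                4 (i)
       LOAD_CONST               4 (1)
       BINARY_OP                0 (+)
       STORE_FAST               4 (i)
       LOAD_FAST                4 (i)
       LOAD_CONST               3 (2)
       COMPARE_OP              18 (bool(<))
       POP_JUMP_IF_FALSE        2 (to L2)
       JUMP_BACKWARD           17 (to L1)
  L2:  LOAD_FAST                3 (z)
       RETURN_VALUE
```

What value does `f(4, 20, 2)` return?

LOAD_FAST b → push 20. Stack: [20]
LOAD_CONST → push 4. Stack: [20, 4]
BINARY_OP ^ → 20 ^ 4 = 16. Stack: [16]
LOAD_FAST_LOAD_FAST a,c → push 4,2. Stack: [16, 4, 2]
BINARY_OP - → 4 - 2 = 2. Stack: [16, 2]
BINARY_OP + → 16 + 2 = 18. Stack: [18]
STORE_FAST z → z=18. Stack: []
LOAD_CONST → push 0. Stack: [0]
STORE_FAST i → i=0. Stack: []
LOAD_FAST i → push 0. Stack: [0]
LOAD_CONST → push 2. Stack: [0, 2]
COMPARE_OP bool(<) → 0 vs 2 = True. Stack: [True]
POP_JUMP_IF_FALSE → pop True; no jump. Stack: []
LOAD_FAST_LOAD_FAST z,b → push 18,20. Stack: [18, 20]
BINARY_OP + → 18 + 20 = 38. Stack: [38]
STORE_FAST z → z=38. Stack: []
LOAD_FAST i → push 0. Stack: [0]
LOAD_CONST → push 1. Stack: [0, 1]
BINARY_OP + → 0 + 1 = 1. Stack: [1]
STORE_FAST i → i=1. Stack: []
LOAD_FAST i → push 1. Stack: [1]
LOAD_CONST → push 2. Stack: [1, 2]
COMPARE_OP bool(<) → 1 vs 2 = True. Stack: [True]
POP_JUMP_IF_FALSE → pop True; no jump. Stack: []
LOAD_FAST_LOAD_FAST z,b → push 38,20. Stack: [38, 20]
BINARY_OP + → 38 + 20 = 58. Stack: [58]
STORE_FAST z → z=58. Stack: []
LOAD_FAST i → push 1. Stack: [1]
LOAD_CONST → push 1. Stack: [1, 1]
BINARY_OP + → 1 + 1 = 2. Stack: [2]
STORE_FAST i → i=2. Stack: []
LOAD_FAST i → push 2. Stack: [2]
LOAD_CONST → push 2. Stack: [2, 2]
COMPARE_OP bool(<) → 2 vs 2 = False. Stack: [False]
POP_JUMP_IF_FALSE → pop False; jump. Stack: []
LOAD_FAST z → push 58. Stack: [58]
RETURN_VALUE → return 58.

58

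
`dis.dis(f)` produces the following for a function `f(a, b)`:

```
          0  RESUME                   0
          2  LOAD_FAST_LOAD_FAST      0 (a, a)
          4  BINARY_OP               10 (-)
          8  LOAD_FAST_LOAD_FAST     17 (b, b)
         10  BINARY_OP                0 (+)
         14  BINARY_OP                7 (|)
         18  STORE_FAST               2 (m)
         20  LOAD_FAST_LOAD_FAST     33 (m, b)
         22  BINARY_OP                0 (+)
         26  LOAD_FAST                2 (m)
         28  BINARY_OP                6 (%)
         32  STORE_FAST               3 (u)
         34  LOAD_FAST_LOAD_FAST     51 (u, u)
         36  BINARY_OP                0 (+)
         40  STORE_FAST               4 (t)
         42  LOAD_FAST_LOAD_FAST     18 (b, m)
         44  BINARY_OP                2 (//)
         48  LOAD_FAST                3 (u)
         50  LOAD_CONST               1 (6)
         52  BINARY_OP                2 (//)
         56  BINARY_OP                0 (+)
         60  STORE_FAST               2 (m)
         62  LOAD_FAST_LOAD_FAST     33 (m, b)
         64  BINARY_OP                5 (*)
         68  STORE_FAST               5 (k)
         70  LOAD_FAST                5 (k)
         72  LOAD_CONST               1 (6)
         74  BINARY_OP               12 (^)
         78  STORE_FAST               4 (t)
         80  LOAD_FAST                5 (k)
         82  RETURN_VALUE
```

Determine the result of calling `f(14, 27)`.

LOAD_FAST_LOAD_FAST a,a → push 14,14. Stack: [14, 14]
BINARY_OP - → 14 - 14 = 0. Stack: [0]
LOAD_FAST_LOAD_FAST b,b → push 27,27. Stack: [0, 27, 27]
BINARY_OP + → 27 + 27 = 54. Stack: [0, 54]
BINARY_OP | → 0 | 54 = 54. Stack: [54]
STORE_FAST m → m=54. Stack: []
LOAD_FAST_LOAD_FAST m,b → push 54,27. Stack: [54, 27]
BINARY_OP + → 54 + 27 = 81. Stack: [81]
LOAD_FAST m → push 54. Stack: [81, 54]
BINARY_OP % → 81 % 54 = 27. Stack: [27]
STORE_FAST u → u=27. Stack: []
LOAD_FAST_LOAD_FAST u,u → push 27,27. Stack: [27, 27]
BINARY_OP + → 27 + 27 = 54. Stack: [54]
STORE_FAST t → t=54. Stack: []
LOAD_FAST_LOAD_FAST b,m → push 27,54. Stack: [27, 54]
BINARY_OP // → 27 // 54 = 0. Stack: [0]
LOAD_FAST u → push 27. Stack: [0, 27]
LOAD_CONST → push 6. Stack: [0, 27, 6]
BINARY_OP // → 27 // 6 = 4. Stack: [0, 4]
BINARY_OP + → 0 + 4 = 4. Stack: [4]
STORE_FAST m → m=4. Stack: []
LOAD_FAST_LOAD_FAST m,b → push 4,27. Stack: [4, 27]
BINARY_OP * → 4 * 27 = 108. Stack: [108]
STORE_FAST k → k=108. Stack: []
LOAD_FAST k → push 108. Stack: [108]
LOAD_CONST → push 6. Stack: [108, 6]
BINARY_OP ^ → 108 ^ 6 = 106. Stack: [106]
STORE_FAST t → t=106. Stack: []
LOAD_FAST k → push 108. Stack: [108]
RETURN_VALUE → return 108.

108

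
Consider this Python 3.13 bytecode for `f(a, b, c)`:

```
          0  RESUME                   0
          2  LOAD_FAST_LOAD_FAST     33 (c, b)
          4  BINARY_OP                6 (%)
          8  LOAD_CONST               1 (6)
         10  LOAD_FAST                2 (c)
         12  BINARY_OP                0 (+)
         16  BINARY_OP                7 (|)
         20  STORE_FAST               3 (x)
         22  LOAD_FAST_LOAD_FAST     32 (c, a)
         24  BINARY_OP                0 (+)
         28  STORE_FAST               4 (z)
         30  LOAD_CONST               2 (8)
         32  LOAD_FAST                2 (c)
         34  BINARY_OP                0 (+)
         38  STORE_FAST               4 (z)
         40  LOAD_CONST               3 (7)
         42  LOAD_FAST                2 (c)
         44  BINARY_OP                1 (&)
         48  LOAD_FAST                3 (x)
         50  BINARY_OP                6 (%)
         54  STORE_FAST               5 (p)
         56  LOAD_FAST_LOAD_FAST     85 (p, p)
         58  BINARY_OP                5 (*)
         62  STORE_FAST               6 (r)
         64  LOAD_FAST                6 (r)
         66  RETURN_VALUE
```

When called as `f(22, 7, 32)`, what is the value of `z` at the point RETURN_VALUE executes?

40

LOAD_FAST_LOAD_FAST c,b → push 32,7. Stack: [32, 7]
BINARY_OP % → 32 % 7 = 4. Stack: [4]
LOAD_CONST → push 6. Stack: [4, 6]
LOAD_FAST c → push 32. Stack: [4, 6, 32]
BINARY_OP + → 6 + 32 = 38. Stack: [4, 38]
BINARY_OP | → 4 | 38 = 38. Stack: [38]
STORE_FAST x → x=38. Stack: []
LOAD_FAST_LOAD_FAST c,a → push 32,22. Stack: [32, 22]
BINARY_OP + → 32 + 22 = 54. Stack: [54]
STORE_FAST z → z=54. Stack: []
LOAD_CONST → push 8. Stack: [8]
LOAD_FAST c → push 32. Stack: [8, 32]
BINARY_OP + → 8 + 32 = 40. Stack: [40]
STORE_FAST z → z=40. Stack: []
LOAD_CONST → push 7. Stack: [7]
LOAD_FAST c → push 32. Stack: [7, 32]
BINARY_OP & → 7 & 32 = 0. Stack: [0]
LOAD_FAST x → push 38. Stack: [0, 38]
BINARY_OP % → 0 % 38 = 0. Stack: [0]
STORE_FAST p → p=0. Stack: []
LOAD_FAST_LOAD_FAST p,p → push 0,0. Stack: [0, 0]
BINARY_OP * → 0 * 0 = 0. Stack: [0]
STORE_FAST r → r=0. Stack: []
LOAD_FAST r → push 0. Stack: [0]
RETURN_VALUE → return 0.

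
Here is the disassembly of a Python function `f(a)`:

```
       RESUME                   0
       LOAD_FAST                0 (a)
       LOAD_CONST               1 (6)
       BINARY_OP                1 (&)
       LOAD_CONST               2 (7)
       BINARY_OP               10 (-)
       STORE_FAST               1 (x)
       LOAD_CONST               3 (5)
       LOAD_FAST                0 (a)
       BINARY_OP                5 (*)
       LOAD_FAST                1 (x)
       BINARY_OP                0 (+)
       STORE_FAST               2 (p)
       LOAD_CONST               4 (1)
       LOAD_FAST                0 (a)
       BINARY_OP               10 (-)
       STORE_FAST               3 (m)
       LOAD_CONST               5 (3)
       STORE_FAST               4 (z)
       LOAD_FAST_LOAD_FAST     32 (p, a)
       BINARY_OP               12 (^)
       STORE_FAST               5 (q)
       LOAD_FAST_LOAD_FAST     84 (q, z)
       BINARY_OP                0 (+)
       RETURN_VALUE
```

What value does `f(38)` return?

158

LOAD_FAST a → push 38. Stack: [38]
LOAD_CONST → push 6. Stack: [38, 6]
BINARY_OP & → 38 & 6 = 6. Stack: [6]
LOAD_CONST → push 7. Stack: [6, 7]
BINARY_OP - → 6 - 7 = -1. Stack: [-1]
STORE_FAST x → x=-1. Stack: []
LOAD_CONST → push 5. Stack: [5]
LOAD_FAST a → push 38. Stack: [5, 38]
BINARY_OP * → 5 * 38 = 190. Stack: [190]
LOAD_FAST x → push -1. Stack: [190, -1]
BINARY_OP + → 190 + -1 = 189. Stack: [189]
STORE_FAST p → p=189. Stack: []
LOAD_CONST → push 1. Stack: [1]
LOAD_FAST a → push 38. Stack: [1, 38]
BINARY_OP - → 1 - 38 = -37. Stack: [-37]
STORE_FAST m → m=-37. Stack: []
LOAD_CONST → push 3. Stack: [3]
STORE_FAST z → z=3. Stack: []
LOAD_FAST_LOAD_FAST p,a → push 189,38. Stack: [189, 38]
BINARY_OP ^ → 189 ^ 38 = 155. Stack: [155]
STORE_FAST q → q=155. Stack: []
LOAD_FAST_LOAD_FAST q,z → push 155,3. Stack: [155, 3]
BINARY_OP + → 155 + 3 = 158. Stack: [158]
RETURN_VALUE → return 158.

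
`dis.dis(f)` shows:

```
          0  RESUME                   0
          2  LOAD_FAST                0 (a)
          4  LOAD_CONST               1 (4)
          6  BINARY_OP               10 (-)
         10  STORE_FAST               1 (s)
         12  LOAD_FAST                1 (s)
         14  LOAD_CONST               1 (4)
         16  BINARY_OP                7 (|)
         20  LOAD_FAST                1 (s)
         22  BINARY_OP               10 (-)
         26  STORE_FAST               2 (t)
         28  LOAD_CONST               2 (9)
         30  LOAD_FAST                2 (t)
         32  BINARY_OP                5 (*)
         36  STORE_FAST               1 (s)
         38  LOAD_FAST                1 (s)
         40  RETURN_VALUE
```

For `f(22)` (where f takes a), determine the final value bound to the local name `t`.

4

LOAD_FAST a → push 22. Stack: [22]
LOAD_CONST → push 4. Stack: [22, 4]
BINARY_OP - → 22 - 4 = 18. Stack: [18]
STORE_FAST s → s=18. Stack: []
LOAD_FAST s → push 18. Stack: [18]
LOAD_CONST → push 4. Stack: [18, 4]
BINARY_OP | → 18 | 4 = 22. Stack: [22]
LOAD_FAST s → push 18. Stack: [22, 18]
BINARY_OP - → 22 - 18 = 4. Stack: [4]
STORE_FAST t → t=4. Stack: []
LOAD_CONST → push 9. Stack: [9]
LOAD_FAST t → push 4. Stack: [9, 4]
BINARY_OP * → 9 * 4 = 36. Stack: [36]
STORE_FAST s → s=36. Stack: []
LOAD_FAST s → push 36. Stack: [36]
RETURN_VALUE → return 36.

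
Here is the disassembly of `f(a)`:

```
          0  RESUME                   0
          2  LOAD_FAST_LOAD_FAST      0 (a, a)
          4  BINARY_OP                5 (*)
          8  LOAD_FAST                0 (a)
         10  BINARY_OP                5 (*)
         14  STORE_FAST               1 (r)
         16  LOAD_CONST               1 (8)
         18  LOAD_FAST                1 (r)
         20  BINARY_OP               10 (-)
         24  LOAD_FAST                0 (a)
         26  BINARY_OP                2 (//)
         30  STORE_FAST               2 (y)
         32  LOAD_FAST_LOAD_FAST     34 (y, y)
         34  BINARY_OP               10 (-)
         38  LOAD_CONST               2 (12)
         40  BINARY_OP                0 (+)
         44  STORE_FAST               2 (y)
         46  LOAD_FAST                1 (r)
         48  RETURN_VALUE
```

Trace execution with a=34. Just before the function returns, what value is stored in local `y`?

LOAD_FAST_LOAD_FAST a,a → push 34,34. Stack: [34, 34]
BINARY_OP * → 34 * 34 = 1156. Stack: [1156]
LOAD_FAST a → push 34. Stack: [1156, 34]
BINARY_OP * → 1156 * 34 = 39304. Stack: [39304]
STORE_FAST r → r=39304. Stack: []
LOAD_CONST → push 8. Stack: [8]
LOAD_FAST r → push 39304. Stack: [8, 39304]
BINARY_OP - → 8 - 39304 = -39296. Stack: [-39296]
LOAD_FAST a → push 34. Stack: [-39296, 34]
BINARY_OP // → -39296 // 34 = -1156. Stack: [-1156]
STORE_FAST y → y=-1156. Stack: []
LOAD_FAST_LOAD_FAST y,y → push -1156,-1156. Stack: [-1156, -1156]
BINARY_OP - → -1156 - -1156 = 0. Stack: [0]
LOAD_CONST → push 12. Stack: [0, 12]
BINARY_OP + → 0 + 12 = 12. Stack: [12]
STORE_FAST y → y=12. Stack: []
LOAD_FAST r → push 39304. Stack: [39304]
RETURN_VALUE → return 39304.

12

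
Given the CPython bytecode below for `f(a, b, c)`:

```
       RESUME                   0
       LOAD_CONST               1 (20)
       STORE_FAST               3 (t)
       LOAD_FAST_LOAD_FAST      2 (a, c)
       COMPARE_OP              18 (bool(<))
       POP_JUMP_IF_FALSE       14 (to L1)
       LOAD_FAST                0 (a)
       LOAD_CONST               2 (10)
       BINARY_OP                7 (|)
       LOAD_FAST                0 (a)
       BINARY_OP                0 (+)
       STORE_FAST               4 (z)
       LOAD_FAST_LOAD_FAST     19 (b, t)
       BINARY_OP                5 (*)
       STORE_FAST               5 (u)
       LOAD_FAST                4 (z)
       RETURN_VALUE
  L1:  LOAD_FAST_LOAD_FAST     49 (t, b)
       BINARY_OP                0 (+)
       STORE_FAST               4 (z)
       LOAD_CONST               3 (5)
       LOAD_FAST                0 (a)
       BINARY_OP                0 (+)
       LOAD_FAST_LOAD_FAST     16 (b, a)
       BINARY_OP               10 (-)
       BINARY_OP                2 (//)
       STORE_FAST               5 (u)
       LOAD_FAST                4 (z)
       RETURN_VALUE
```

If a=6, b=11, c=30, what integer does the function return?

LOAD_CONST → push 20. Stack: [20]
STORE_FAST t → t=20. Stack: []
LOAD_FAST_LOAD_FAST a,c → push 6,30. Stack: [6, 30]
COMPARE_OP bool(<) → 6 vs 30 = True. Stack: [True]
POP_JUMP_IF_FALSE → pop True; no jump. Stack: []
LOAD_FAST a → push 6. Stack: [6]
LOAD_CONST → push 10. Stack: [6, 10]
BINARY_OP | → 6 | 10 = 14. Stack: [14]
LOAD_FAST a → push 6. Stack: [14, 6]
BINARY_OP + → 14 + 6 = 20. Stack: [20]
STORE_FAST z → z=20. Stack: []
LOAD_FAST_LOAD_FAST b,t → push 11,20. Stack: [11, 20]
BINARY_OP * → 11 * 20 = 220. Stack: [220]
STORE_FAST u → u=220. Stack: []
LOAD_FAST z → push 20. Stack: [20]
RETURN_VALUE → return 20.

20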